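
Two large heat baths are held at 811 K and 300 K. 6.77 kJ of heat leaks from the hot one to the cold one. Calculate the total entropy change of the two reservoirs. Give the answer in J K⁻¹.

ΔS_total = 14.2 J/K

ΔS_hot = −Q/T_H = −6770/811 = -8.348 J/K and ΔS_cold = +Q/T_C = 6770/300 = 22.57 J/K.
ΔS_total = -8.348 + 22.57 = 14.2 J/K, positive as the second law requires.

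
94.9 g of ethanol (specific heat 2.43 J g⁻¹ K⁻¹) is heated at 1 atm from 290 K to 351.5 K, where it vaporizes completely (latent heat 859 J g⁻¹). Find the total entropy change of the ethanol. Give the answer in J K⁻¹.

Warming step: ΔS₁ = m c ln(T_tr/T_i) = 94.9 × 2.43 × ln(351.5/290) = 44.35 J/K.
Phase change: ΔS₂ = +mL/T_tr = 94.9 × 859 / 351.5 = 231.9 J/K.
ΔS_total = (44.35) + (231.9) = 276 J/K.

ΔS = 276 J/K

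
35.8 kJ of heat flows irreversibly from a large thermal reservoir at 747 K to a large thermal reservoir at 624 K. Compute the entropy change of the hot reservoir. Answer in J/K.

The hot reservoir loses heat Q, so ΔS_hot = −Q/T_H = −35800/747 = -47.9 J/K.

ΔS_hot = -47.9 J/K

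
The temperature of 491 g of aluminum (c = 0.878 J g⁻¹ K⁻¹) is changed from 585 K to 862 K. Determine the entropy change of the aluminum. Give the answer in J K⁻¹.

ΔS = 167 J/K

ΔS = ∫dQ_rev/T = m c ln(T₂/T₁) = 491 × 0.878 × ln(862/585) = 167 J/K.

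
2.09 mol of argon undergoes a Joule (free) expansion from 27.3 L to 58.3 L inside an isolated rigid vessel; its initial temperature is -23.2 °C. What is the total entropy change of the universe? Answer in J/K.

For an ideal gas in free expansion Q = 0 and W = 0, so T is unchanged.
Entropy is a state function; using a reversible isothermal path, ΔS_gas = nR ln(V₂/V₁) = 2.09 × 8.314 × ln(58.3/27.3) = 13.2 J/K.
The insulated surroundings exchange no heat, so ΔS_surr = 0 and ΔS_universe = ΔS_gas.

ΔS_universe = 13.2 J/K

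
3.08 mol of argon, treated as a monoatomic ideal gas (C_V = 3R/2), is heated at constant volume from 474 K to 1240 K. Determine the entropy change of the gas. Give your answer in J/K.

ΔS = 36.9 J/K

At constant volume, ΔS = nC_V ln(T₂/T₁) with C_V = 3R/2 = 12.47 J mol⁻¹ K⁻¹.
ΔS = 3.08 × 12.47 × ln(1240/474) = 36.9 J/K.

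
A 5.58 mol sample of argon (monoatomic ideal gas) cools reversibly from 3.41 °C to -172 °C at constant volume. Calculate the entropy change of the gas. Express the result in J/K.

In kelvin: T₁ = 276.56 K, T₂ = 101.15 K. At constant volume, ΔS = nC_V ln(T₂/T₁) with C_V = 3R/2 = 12.47 J mol⁻¹ K⁻¹.
ΔS = 5.58 × 12.47 × ln(101.15/276.56) = -70 J/K.

ΔS = -70 J/K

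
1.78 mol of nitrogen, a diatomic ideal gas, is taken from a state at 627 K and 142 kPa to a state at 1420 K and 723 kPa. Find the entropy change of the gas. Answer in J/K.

ΔS = 18.3 J/K

ΔS = nC_p ln(T₂/T₁) − nR ln(P₂/P₁), with C_p = 7R/2 = 29.1 J mol⁻¹ K⁻¹ for a diatomic ideal gas.
ΔS = 1.78 × [29.1 × ln(1420/627) − 8.314 × ln(723/142)] = 18.3 J/K.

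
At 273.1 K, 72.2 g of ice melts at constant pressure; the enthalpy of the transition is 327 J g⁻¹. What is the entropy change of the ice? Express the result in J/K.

ΔS = 86.4 J/K

Heat absorbed by the substance: Q = mL = 72.2 × 327 = 23609.4 J.
At constant T, ΔS = Q_rev/T = 23609.4 / 273.1 = 86.4 J/K.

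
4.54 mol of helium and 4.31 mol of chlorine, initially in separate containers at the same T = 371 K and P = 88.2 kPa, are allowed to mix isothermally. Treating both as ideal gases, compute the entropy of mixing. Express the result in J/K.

ΔS_mix = 51 J/K

Mole fractions: x_A = 4.54/8.85 = 0.513, x_B = 0.487.
ΔS_mix = −R(n_A ln x_A + n_B ln x_B) = −8.314 × (4.54 ln 0.513 + 4.31 ln 0.487) = 51 J/K.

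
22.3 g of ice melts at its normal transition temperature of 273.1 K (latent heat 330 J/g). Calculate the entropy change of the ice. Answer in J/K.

Heat absorbed by the substance: Q = mL = 22.3 × 330 = 7359 J.
At constant T, ΔS = Q_rev/T = 7359 / 273.1 = 26.9 J/K.

ΔS = 26.9 J/K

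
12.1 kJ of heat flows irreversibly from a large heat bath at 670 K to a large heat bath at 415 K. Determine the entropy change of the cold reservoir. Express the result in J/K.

The cold reservoir gains heat Q, so ΔS_cold = +Q/T_C = 12100/415 = 29.2 J/K.

ΔS_cold = 29.2 J/K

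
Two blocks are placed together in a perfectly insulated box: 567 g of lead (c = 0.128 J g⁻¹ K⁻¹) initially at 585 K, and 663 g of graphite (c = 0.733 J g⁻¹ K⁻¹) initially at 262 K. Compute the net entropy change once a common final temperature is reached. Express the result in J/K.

Energy balance: T_f = (m₁c₁T₁ + m₂c₂T₂)/(m₁c₁ + m₂c₂) = 303.97 K.
ΔS₁ = m₁c₁ ln(T_f/T₁) = 72.576 × ln(303.97/585) = -47.51 J/K.
ΔS₂ = m₂c₂ ln(T_f/T₂) = 485.979 × ln(303.97/262) = 72.21 J/K.
ΔS_total = -47.51 + 72.21 = 24.7 J/K.

ΔS_total = 24.7 J/K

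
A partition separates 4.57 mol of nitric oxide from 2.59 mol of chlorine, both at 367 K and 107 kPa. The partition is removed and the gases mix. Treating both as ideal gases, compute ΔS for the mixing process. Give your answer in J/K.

Mole fractions: x_A = 4.57/7.16 = 0.638, x_B = 0.362.
ΔS_mix = −R(n_A ln x_A + n_B ln x_B) = −8.314 × (4.57 ln 0.638 + 2.59 ln 0.362) = 39 J/K.

ΔS_mix = 39 J/K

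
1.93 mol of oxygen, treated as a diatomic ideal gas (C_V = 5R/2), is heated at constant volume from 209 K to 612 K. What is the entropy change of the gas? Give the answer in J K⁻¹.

ΔS = 43.1 J/K

At constant volume, ΔS = nC_V ln(T₂/T₁) with C_V = 5R/2 = 20.79 J mol⁻¹ K⁻¹.
ΔS = 1.93 × 20.79 × ln(612/209) = 43.1 J/K.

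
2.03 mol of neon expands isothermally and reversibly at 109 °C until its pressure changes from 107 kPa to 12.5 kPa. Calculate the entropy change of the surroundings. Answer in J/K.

ΔS_surr = -36.2 J/K

For an isothermal ideal gas ΔS_gas = nR ln(P₁/P₂) = 2.03 × 8.314 × ln(107/12.5) = 36.2 J/K.
The process is reversible, so ΔS_surr = −ΔS_gas = -36.2 J/K and ΔS_universe = 0.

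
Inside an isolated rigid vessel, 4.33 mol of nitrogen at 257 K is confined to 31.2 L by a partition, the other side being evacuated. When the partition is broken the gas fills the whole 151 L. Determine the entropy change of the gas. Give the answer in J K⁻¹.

No heat is exchanged and no work is done, so the ideal-gas temperature stays constant.
Entropy is a state function; using a reversible isothermal path, ΔS_gas = nR ln(V₂/V₁) = 4.33 × 8.314 × ln(151/31.2) = 56.8 J/K.

ΔS_gas = 56.8 J/K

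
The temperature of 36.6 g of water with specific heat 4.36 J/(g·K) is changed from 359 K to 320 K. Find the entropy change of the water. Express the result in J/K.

ΔS = ∫dQ_rev/T = m c ln(T₂/T₁) = 36.6 × 4.36 × ln(320/359) = -18.4 J/K.

ΔS = -18.4 J/K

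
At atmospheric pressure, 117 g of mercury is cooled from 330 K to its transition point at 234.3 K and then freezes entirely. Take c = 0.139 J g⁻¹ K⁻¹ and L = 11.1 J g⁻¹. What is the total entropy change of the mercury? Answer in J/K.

Cooling step: ΔS₁ = m c ln(T_tr/T_i) = 117 × 0.139 × ln(234.3/330) = -5.57 J/K.
Phase change: ΔS₂ = −mL/T_tr = −117 × 11.1 / 234.3 = -5.543 J/K.
ΔS_total = (-5.57) + (-5.543) = -11.1 J/K.

ΔS = -11.1 J/K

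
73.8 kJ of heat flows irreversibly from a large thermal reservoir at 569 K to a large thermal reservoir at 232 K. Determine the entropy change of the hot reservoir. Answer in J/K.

ΔS_hot = -130 J/K

The hot reservoir loses heat Q, so ΔS_hot = −Q/T_H = −73800/569 = -130 J/K.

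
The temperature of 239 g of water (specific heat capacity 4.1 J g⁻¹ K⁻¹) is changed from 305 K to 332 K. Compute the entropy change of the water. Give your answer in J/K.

ΔS = 83.1 J/K

ΔS = ∫dQ_rev/T = m c ln(T₂/T₁) = 239 × 4.1 × ln(332/305) = 83.1 J/K.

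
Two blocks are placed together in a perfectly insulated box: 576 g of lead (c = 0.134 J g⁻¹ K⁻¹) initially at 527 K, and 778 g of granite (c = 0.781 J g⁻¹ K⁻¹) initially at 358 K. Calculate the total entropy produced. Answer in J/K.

Energy balance: T_f = (m₁c₁T₁ + m₂c₂T₂)/(m₁c₁ + m₂c₂) = 377.05 K.
ΔS₁ = m₁c₁ ln(T_f/T₁) = 77.184 × ln(377.05/527) = -25.84 J/K.
ΔS₂ = m₂c₂ ln(T_f/T₂) = 607.618 × ln(377.05/358) = 31.5 J/K.
ΔS_total = -25.84 + 31.5 = 5.66 J/K.

ΔS_total = 5.66 J/K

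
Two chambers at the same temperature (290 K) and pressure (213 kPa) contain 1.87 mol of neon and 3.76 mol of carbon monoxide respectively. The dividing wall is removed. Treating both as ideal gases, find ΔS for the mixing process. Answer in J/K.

ΔS_mix = 29.8 J/K

Mole fractions: x_A = 1.87/5.63 = 0.332, x_B = 0.668.
ΔS_mix = −R(n_A ln x_A + n_B ln x_B) = −8.314 × (1.87 ln 0.332 + 3.76 ln 0.668) = 29.8 J/K.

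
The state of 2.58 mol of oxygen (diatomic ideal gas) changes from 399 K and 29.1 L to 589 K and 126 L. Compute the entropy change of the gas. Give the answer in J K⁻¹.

Entropy is a state function: ΔS = nC_V ln(T₂/T₁) + nR ln(V₂/V₁), with C_V = 5R/2 = 20.79 J mol⁻¹ K⁻¹ for a diatomic ideal gas.
ΔS = 2.58 × [20.79 × ln(589/399) + 8.314 × ln(126/29.1)] = 52.3 J/K.

ΔS = 52.3 J/K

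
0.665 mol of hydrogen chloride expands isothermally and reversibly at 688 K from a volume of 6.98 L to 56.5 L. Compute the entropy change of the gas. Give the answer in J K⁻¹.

For an isothermal ideal gas ΔS_gas = nR ln(V₂/V₁) = 0.665 × 8.314 × ln(56.5/6.98) = 11.6 J/K.

ΔS_gas = 11.6 J/K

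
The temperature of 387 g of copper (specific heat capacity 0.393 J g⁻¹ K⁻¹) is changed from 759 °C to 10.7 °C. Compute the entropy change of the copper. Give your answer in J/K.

ΔS = -196 J/K

In kelvin: T₁ = 1032.15 K, T₂ = 283.85 K. ΔS = ∫dQ_rev/T = m c ln(T₂/T₁) = 387 × 0.393 × ln(283.85/1032.15) = -196 J/K.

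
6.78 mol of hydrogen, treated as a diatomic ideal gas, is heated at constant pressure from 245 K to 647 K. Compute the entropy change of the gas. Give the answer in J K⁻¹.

ΔS = 192 J/K

At constant pressure, ΔS = nC_p ln(T₂/T₁) with C_p = 7R/2 = 29.1 J mol⁻¹ K⁻¹.
ΔS = 6.78 × 29.1 × ln(647/245) = 192 J/K.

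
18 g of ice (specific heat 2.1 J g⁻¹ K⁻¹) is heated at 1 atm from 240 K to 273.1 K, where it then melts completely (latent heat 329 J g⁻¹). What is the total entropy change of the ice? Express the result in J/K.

ΔS = 26.6 J/K

Warming step: ΔS₁ = m c ln(T_tr/T_i) = 18 × 2.1 × ln(273.1/240) = 4.884 J/K.
Phase change: ΔS₂ = +mL/T_tr = 18 × 329 / 273.1 = 21.68 J/K.
ΔS_total = (4.884) + (21.68) = 26.6 J/K.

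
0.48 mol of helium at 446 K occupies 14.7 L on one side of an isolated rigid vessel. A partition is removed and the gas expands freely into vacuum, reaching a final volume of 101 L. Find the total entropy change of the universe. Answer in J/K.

No heat is exchanged and no work is done, so the ideal-gas temperature stays constant.
Entropy is a state function; using a reversible isothermal path, ΔS_gas = nR ln(V₂/V₁) = 0.48 × 8.314 × ln(101/14.7) = 7.69 J/K.
The insulated surroundings exchange no heat, so ΔS_surr = 0 and ΔS_universe = ΔS_gas.

ΔS_universe = 7.69 J/K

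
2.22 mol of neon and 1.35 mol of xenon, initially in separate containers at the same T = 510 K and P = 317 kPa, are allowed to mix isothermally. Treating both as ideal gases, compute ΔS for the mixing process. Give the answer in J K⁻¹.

Mole fractions: x_A = 2.22/3.57 = 0.622, x_B = 0.378.
ΔS_mix = −R(n_A ln x_A + n_B ln x_B) = −8.314 × (2.22 ln 0.622 + 1.35 ln 0.378) = 19.7 J/K.

ΔS_mix = 19.7 J/K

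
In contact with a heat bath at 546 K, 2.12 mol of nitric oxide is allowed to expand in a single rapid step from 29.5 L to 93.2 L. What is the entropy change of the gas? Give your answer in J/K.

ΔS_gas = 20.3 J/K

Entropy is a state function, so ΔS_gas depends only on the end states.
For an isothermal ideal gas ΔS_gas = nR ln(V₂/V₁) = 2.12 × 8.314 × ln(93.2/29.5) = 20.3 J/K.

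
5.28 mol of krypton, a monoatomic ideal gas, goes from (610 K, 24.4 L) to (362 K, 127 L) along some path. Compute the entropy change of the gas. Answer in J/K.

ΔS = 38.1 J/K

Entropy is a state function: ΔS = nC_V ln(T₂/T₁) + nR ln(V₂/V₁), with C_V = 3R/2 = 12.47 J mol⁻¹ K⁻¹ for a monoatomic ideal gas.
ΔS = 5.28 × [12.47 × ln(362/610) + 8.314 × ln(127/24.4)] = 38.1 J/K.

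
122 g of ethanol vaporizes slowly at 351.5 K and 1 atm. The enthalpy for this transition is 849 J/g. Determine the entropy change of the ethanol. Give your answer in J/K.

ΔS = 295 J/K

Heat absorbed by the substance: Q = mL = 122 × 849 = 103578 J.
At constant T, ΔS = Q_rev/T = 103578 / 351.5 = 295 J/K.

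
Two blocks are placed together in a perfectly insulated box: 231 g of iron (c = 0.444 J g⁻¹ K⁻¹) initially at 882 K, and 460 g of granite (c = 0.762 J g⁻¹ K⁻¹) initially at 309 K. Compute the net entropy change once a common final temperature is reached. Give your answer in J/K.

Energy balance: T_f = (m₁c₁T₁ + m₂c₂T₂)/(m₁c₁ + m₂c₂) = 438.71 K.
ΔS₁ = m₁c₁ ln(T_f/T₁) = 102.564 × ln(438.71/882) = -71.626 J/K.
ΔS₂ = m₂c₂ ln(T_f/T₂) = 350.52 × ln(438.71/309) = 122.86 J/K.
ΔS_total = -71.626 + 122.86 = 51.2 J/K.

ΔS_total = 51.2 J/K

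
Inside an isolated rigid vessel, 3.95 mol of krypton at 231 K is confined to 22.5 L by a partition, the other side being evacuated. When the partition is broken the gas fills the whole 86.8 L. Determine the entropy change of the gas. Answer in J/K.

ΔS_gas = 44.3 J/K

For an ideal gas in free expansion Q = 0 and W = 0, so T is unchanged.
Entropy is a state function; using a reversible isothermal path, ΔS_gas = nR ln(V₂/V₁) = 3.95 × 8.314 × ln(86.8/22.5) = 44.3 J/K.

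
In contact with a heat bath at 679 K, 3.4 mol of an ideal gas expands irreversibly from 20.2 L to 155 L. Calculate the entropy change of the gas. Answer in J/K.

ΔS_gas = 57.6 J/K

Entropy is a state function, so ΔS_gas depends only on the end states.
For an isothermal ideal gas ΔS_gas = nR ln(V₂/V₁) = 3.4 × 8.314 × ln(155/20.2) = 57.6 J/K.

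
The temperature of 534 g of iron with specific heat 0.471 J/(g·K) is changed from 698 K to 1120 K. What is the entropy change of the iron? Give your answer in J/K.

ΔS = 119 J/K

ΔS = ∫dQ_rev/T = m c ln(T₂/T₁) = 534 × 0.471 × ln(1120/698) = 119 J/K.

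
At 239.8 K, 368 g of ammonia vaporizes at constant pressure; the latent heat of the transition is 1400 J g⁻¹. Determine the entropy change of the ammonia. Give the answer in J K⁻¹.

ΔS = 2150 J/K

Heat absorbed by the substance: Q = mL = 368 × 1400 = 515200 J.
At constant T, ΔS = Q_rev/T = 515200 / 239.8 = 2150 J/K.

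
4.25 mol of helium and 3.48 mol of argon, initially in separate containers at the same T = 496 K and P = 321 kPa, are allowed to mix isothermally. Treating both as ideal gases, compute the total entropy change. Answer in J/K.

ΔS_mix = 44.2 J/K

Mole fractions: x_A = 4.25/7.73 = 0.55, x_B = 0.45.
ΔS_mix = −R(n_A ln x_A + n_B ln x_B) = −8.314 × (4.25 ln 0.55 + 3.48 ln 0.45) = 44.2 J/K.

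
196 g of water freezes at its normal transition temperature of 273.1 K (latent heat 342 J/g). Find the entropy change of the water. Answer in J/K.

Heat released by the substance: Q = −mL = −196 × 342 = −67032 J.
At constant T, ΔS = Q_rev/T = −67032 / 273.1 = -245 J/K.

ΔS = -245 J/K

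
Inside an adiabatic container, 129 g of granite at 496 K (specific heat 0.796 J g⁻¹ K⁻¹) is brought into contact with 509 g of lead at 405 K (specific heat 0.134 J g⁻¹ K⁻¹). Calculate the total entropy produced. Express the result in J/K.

Energy balance: T_f = (m₁c₁T₁ + m₂c₂T₂)/(m₁c₁ + m₂c₂) = 459.68 K.
ΔS₁ = m₁c₁ ln(T_f/T₁) = 102.684 × ln(459.68/496) = -7.809 J/K.
ΔS₂ = m₂c₂ ln(T_f/T₂) = 68.206 × ln(459.68/405) = 8.638 J/K.
ΔS_total = -7.809 + 8.638 = 0.829 J/K.

ΔS_total = 0.829 J/K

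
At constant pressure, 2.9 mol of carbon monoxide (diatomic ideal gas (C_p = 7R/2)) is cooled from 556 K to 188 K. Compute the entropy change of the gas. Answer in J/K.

At constant pressure, ΔS = nC_p ln(T₂/T₁) with C_p = 7R/2 = 29.1 J mol⁻¹ K⁻¹.
ΔS = 2.9 × 29.1 × ln(188/556) = -91.5 J/K.

ΔS = -91.5 J/K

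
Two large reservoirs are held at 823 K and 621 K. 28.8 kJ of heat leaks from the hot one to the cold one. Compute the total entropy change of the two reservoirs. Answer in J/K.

ΔS_hot = −Q/T_H = −28800/823 = -34.99 J/K and ΔS_cold = +Q/T_C = 28800/621 = 46.38 J/K.
ΔS_total = -34.99 + 46.38 = 11.4 J/K, positive as the second law requires.

ΔS_total = 11.4 J/K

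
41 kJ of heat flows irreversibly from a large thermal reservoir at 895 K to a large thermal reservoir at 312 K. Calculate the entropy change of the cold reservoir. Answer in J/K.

The cold reservoir gains heat Q, so ΔS_cold = +Q/T_C = 41000/312 = 131 J/K.

ΔS_cold = 131 J/K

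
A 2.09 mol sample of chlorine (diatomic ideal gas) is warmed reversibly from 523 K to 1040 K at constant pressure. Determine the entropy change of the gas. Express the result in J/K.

At constant pressure, ΔS = nC_p ln(T₂/T₁) with C_p = 7R/2 = 29.1 J mol⁻¹ K⁻¹.
ΔS = 2.09 × 29.1 × ln(1040/523) = 41.8 J/K.

ΔS = 41.8 J/K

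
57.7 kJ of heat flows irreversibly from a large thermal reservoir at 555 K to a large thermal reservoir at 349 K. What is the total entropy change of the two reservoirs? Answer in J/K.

ΔS_hot = −Q/T_H = −57700/555 = -103.96 J/K and ΔS_cold = +Q/T_C = 57700/349 = 165.33 J/K.
ΔS_total = -103.96 + 165.33 = 61.4 J/K, positive as the second law requires.

ΔS_total = 61.4 J/K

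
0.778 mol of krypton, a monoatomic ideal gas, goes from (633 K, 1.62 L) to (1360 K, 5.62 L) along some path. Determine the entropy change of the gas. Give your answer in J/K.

Entropy is a state function: ΔS = nC_V ln(T₂/T₁) + nR ln(V₂/V₁), with C_V = 3R/2 = 12.47 J mol⁻¹ K⁻¹ for a monoatomic ideal gas.
ΔS = 0.778 × [12.47 × ln(1360/633) + 8.314 × ln(5.62/1.62)] = 15.5 J/K.

ΔS = 15.5 J/K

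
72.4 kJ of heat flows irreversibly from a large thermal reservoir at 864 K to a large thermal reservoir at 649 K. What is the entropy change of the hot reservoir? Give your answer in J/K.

ΔS_hot = -83.8 J/K

The hot reservoir loses heat Q, so ΔS_hot = −Q/T_H = −72400/864 = -83.8 J/K.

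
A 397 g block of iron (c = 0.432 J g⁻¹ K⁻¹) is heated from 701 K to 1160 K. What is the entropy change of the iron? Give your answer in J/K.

ΔS = ∫dQ_rev/T = m c ln(T₂/T₁) = 397 × 0.432 × ln(1160/701) = 86.4 J/K.

ΔS = 86.4 J/K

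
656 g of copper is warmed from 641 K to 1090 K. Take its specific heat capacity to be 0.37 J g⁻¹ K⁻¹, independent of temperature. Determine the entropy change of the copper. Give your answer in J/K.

ΔS = 129 J/K

ΔS = ∫dQ_rev/T = m c ln(T₂/T₁) = 656 × 0.37 × ln(1090/641) = 129 J/K.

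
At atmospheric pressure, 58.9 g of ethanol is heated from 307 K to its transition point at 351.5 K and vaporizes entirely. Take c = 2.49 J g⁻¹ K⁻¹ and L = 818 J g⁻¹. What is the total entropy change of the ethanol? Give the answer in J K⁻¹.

Warming step: ΔS₁ = m c ln(T_tr/T_i) = 58.9 × 2.49 × ln(351.5/307) = 19.85 J/K.
Phase change: ΔS₂ = +mL/T_tr = 58.9 × 818 / 351.5 = 137.1 J/K.
ΔS_total = (19.85) + (137.1) = 157 J/K.

ΔS = 157 J/K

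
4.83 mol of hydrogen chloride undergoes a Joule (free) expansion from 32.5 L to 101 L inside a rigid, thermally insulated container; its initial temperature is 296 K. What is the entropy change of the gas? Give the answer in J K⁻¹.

No heat is exchanged and no work is done, so the ideal-gas temperature stays constant.
Entropy is a state function; using a reversible isothermal path, ΔS_gas = nR ln(V₂/V₁) = 4.83 × 8.314 × ln(101/32.5) = 45.5 J/K.

ΔS_gas = 45.5 J/K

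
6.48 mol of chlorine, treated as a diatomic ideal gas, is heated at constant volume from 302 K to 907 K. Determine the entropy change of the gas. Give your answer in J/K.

At constant volume, ΔS = nC_V ln(T₂/T₁) with C_V = 5R/2 = 20.79 J mol⁻¹ K⁻¹.
ΔS = 6.48 × 20.79 × ln(907/302) = 148 J/K.

ΔS = 148 J/K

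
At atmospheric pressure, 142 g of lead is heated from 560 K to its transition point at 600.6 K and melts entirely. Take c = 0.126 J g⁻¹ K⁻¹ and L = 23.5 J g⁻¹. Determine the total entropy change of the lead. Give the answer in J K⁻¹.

ΔS = 6.81 J/K

Warming step: ΔS₁ = m c ln(T_tr/T_i) = 142 × 0.126 × ln(600.6/560) = 1.252 J/K.
Phase change: ΔS₂ = +mL/T_tr = 142 × 23.5 / 600.6 = 5.556 J/K.
ΔS_total = (1.252) + (5.556) = 6.81 J/K.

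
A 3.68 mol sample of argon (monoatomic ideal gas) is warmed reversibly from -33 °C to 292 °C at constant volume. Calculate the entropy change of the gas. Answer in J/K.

ΔS = 39.3 J/K

In kelvin: T₁ = 240.15 K, T₂ = 565.15 K. At constant volume, ΔS = nC_V ln(T₂/T₁) with C_V = 3R/2 = 12.47 J mol⁻¹ K⁻¹.
ΔS = 3.68 × 12.47 × ln(565.15/240.15) = 39.3 J/K.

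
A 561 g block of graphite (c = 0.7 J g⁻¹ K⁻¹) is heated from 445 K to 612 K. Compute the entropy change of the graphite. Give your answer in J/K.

ΔS = 125 J/K

ΔS = ∫dQ_rev/T = m c ln(T₂/T₁) = 561 × 0.7 × ln(612/445) = 125 J/K.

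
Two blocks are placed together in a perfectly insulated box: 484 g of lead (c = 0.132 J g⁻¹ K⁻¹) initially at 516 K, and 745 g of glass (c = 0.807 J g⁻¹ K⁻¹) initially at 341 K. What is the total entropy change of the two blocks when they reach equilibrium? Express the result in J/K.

ΔS_total = 5.54 J/K

Energy balance: T_f = (m₁c₁T₁ + m₂c₂T₂)/(m₁c₁ + m₂c₂) = 357.81 K.
ΔS₁ = m₁c₁ ln(T_f/T₁) = 63.888 × ln(357.81/516) = -23.39 J/K.
ΔS₂ = m₂c₂ ln(T_f/T₂) = 601.215 × ln(357.81/341) = 28.93 J/K.
ΔS_total = -23.39 + 28.93 = 5.54 J/K.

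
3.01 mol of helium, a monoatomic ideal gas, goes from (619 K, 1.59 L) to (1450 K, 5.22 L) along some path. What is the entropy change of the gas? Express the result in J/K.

Entropy is a state function: ΔS = nC_V ln(T₂/T₁) + nR ln(V₂/V₁), with C_V = 3R/2 = 12.47 J mol⁻¹ K⁻¹ for a monoatomic ideal gas.
ΔS = 3.01 × [12.47 × ln(1450/619) + 8.314 × ln(5.22/1.59)] = 61.7 J/K.

ΔS = 61.7 J/K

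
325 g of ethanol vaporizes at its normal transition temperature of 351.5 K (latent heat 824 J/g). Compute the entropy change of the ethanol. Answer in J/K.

ΔS = 762 J/K

Heat absorbed by the substance: Q = mL = 325 × 824 = 267800 J.
At constant T, ΔS = Q_rev/T = 267800 / 351.5 = 762 J/K.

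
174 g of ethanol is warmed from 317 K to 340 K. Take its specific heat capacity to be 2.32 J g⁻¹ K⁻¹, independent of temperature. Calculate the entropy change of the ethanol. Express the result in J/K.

ΔS = ∫dQ_rev/T = m c ln(T₂/T₁) = 174 × 2.32 × ln(340/317) = 28.3 J/K.

ΔS = 28.3 J/K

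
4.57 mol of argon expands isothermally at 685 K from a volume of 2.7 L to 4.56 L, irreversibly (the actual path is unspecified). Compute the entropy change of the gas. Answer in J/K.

Entropy is a state function, so ΔS_gas depends only on the end states.
For an isothermal ideal gas ΔS_gas = nR ln(V₂/V₁) = 4.57 × 8.314 × ln(4.56/2.7) = 19.9 J/K.

ΔS_gas = 19.9 J/K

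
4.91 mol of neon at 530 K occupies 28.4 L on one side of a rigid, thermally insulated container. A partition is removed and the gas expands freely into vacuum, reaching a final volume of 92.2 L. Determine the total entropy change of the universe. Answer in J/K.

ΔS_universe = 48.1 J/K

For an ideal gas in free expansion Q = 0 and W = 0, so T is unchanged.
Entropy is a state function; using a reversible isothermal path, ΔS_gas = nR ln(V₂/V₁) = 4.91 × 8.314 × ln(92.2/28.4) = 48.1 J/K.
The insulated surroundings exchange no heat, so ΔS_surr = 0 and ΔS_universe = ΔS_gas.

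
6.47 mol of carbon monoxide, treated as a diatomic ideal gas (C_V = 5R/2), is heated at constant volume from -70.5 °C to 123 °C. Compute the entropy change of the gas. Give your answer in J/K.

ΔS = 90.1 J/K

In kelvin: T₁ = 202.65 K, T₂ = 396.15 K. At constant volume, ΔS = nC_V ln(T₂/T₁) with C_V = 5R/2 = 20.79 J mol⁻¹ K⁻¹.
ΔS = 6.47 × 20.79 × ln(396.15/202.65) = 90.1 J/K.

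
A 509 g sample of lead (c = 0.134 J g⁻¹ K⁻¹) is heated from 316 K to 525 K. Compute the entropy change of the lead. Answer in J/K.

ΔS = 34.6 J/K

ΔS = ∫dQ_rev/T = m c ln(T₂/T₁) = 509 × 0.134 × ln(525/316) = 34.6 J/K.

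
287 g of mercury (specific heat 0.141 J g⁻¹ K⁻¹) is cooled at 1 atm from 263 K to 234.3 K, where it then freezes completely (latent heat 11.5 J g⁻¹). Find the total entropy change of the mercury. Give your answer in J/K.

ΔS = -18.8 J/K

Cooling step: ΔS₁ = m c ln(T_tr/T_i) = 287 × 0.141 × ln(234.3/263) = -4.676 J/K.
Phase change: ΔS₂ = −mL/T_tr = −287 × 11.5 / 234.3 = -14.09 J/K.
ΔS_total = (-4.676) + (-14.09) = -18.8 J/K.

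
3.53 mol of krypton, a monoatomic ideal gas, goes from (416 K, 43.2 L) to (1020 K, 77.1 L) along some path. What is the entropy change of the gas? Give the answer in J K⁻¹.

ΔS = 56.5 J/K

Entropy is a state function: ΔS = nC_V ln(T₂/T₁) + nR ln(V₂/V₁), with C_V = 3R/2 = 12.47 J mol⁻¹ K⁻¹ for a monoatomic ideal gas.
ΔS = 3.53 × [12.47 × ln(1020/416) + 8.314 × ln(77.1/43.2)] = 56.5 J/K.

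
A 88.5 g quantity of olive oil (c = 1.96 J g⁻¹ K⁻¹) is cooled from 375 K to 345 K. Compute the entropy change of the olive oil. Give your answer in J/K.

ΔS = -14.5 J/K

ΔS = ∫dQ_rev/T = m c ln(T₂/T₁) = 88.5 × 1.96 × ln(345/375) = -14.5 J/K.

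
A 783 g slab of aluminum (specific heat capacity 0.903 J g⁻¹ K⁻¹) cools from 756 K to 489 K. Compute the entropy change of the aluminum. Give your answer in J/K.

ΔS = -308 J/K

ΔS = ∫dQ_rev/T = m c ln(T₂/T₁) = 783 × 0.903 × ln(489/756) = -308 J/K.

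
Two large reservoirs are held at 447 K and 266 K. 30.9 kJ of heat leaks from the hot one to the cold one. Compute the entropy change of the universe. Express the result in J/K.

ΔS_total = 47 J/K

ΔS_hot = −Q/T_H = −30900/447 = -69.128 J/K and ΔS_cold = +Q/T_C = 30900/266 = 116.17 J/K.
ΔS_total = -69.128 + 116.17 = 47 J/K, positive as the second law requires.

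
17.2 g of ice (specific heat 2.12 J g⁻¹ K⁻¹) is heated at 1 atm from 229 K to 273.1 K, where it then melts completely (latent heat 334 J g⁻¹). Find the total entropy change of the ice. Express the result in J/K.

Warming step: ΔS₁ = m c ln(T_tr/T_i) = 17.2 × 2.12 × ln(273.1/229) = 6.422 J/K.
Phase change: ΔS₂ = +mL/T_tr = 17.2 × 334 / 273.1 = 21.04 J/K.
ΔS_total = (6.422) + (21.04) = 27.5 J/K.

ΔS = 27.5 J/K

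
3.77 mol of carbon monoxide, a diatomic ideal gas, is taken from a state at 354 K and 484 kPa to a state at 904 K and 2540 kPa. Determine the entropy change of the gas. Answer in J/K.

ΔS = 50.9 J/K

ΔS = nC_p ln(T₂/T₁) − nR ln(P₂/P₁), with C_p = 7R/2 = 29.1 J mol⁻¹ K⁻¹ for a diatomic ideal gas.
ΔS = 3.77 × [29.1 × ln(904/354) − 8.314 × ln(2540/484)] = 50.9 J/K.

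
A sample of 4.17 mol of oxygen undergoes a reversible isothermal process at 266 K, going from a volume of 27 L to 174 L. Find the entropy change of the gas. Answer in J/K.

ΔS_gas = 64.6 J/K

For an isothermal ideal gas ΔS_gas = nR ln(V₂/V₁) = 4.17 × 8.314 × ln(174/27) = 64.6 J/K.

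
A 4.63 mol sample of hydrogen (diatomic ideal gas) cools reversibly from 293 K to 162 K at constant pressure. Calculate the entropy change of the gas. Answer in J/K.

At constant pressure, ΔS = nC_p ln(T₂/T₁) with C_p = 7R/2 = 29.1 J mol⁻¹ K⁻¹.
ΔS = 4.63 × 29.1 × ln(162/293) = -79.8 J/K.

ΔS = -79.8 J/K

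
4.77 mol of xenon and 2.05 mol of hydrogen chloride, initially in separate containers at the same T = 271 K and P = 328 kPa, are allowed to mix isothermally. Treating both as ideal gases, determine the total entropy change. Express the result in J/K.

ΔS_mix = 34.7 J/K

Mole fractions: x_A = 4.77/6.82 = 0.699, x_B = 0.301.
ΔS_mix = −R(n_A ln x_A + n_B ln x_B) = −8.314 × (4.77 ln 0.699 + 2.05 ln 0.301) = 34.7 J/K.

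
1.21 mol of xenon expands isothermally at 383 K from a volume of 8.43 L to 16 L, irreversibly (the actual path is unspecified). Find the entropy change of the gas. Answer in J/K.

Entropy is a state function, so ΔS_gas depends only on the end states.
For an isothermal ideal gas ΔS_gas = nR ln(V₂/V₁) = 1.21 × 8.314 × ln(16/8.43) = 6.45 J/K.

ΔS_gas = 6.45 J/K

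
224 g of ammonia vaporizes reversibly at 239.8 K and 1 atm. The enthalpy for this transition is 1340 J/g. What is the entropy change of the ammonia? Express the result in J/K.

Heat absorbed by the substance: Q = mL = 224 × 1340 = 300160 J.
At constant T, ΔS = Q_rev/T = 300160 / 239.8 = 1250 J/K.

ΔS = 1250 J/K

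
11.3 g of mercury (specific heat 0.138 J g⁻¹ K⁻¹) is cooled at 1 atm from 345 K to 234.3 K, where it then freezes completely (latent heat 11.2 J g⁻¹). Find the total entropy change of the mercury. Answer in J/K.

ΔS = -1.14 J/K

Cooling step: ΔS₁ = m c ln(T_tr/T_i) = 11.3 × 0.138 × ln(234.3/345) = -0.6034 J/K.
Phase change: ΔS₂ = −mL/T_tr = −11.3 × 11.2 / 234.3 = -0.5402 J/K.
ΔS_total = (-0.6034) + (-0.5402) = -1.14 J/K.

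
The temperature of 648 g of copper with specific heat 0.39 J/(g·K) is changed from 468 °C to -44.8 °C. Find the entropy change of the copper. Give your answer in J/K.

In kelvin: T₁ = 741.15 K, T₂ = 228.35 K. ΔS = ∫dQ_rev/T = m c ln(T₂/T₁) = 648 × 0.39 × ln(228.35/741.15) = -298 J/K.

ΔS = -298 J/K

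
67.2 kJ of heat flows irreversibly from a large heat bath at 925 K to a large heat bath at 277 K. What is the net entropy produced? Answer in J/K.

ΔS_total = 170 J/K

ΔS_hot = −Q/T_H = −67200/925 = -72.65 J/K and ΔS_cold = +Q/T_C = 67200/277 = 242.6 J/K.
ΔS_total = -72.65 + 242.6 = 170 J/K, positive as the second law requires.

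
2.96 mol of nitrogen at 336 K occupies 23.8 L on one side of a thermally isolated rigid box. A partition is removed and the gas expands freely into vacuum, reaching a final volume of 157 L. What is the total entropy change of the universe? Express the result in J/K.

ΔS_universe = 46.4 J/K

No heat is exchanged and no work is done, so the ideal-gas temperature stays constant.
Entropy is a state function; using a reversible isothermal path, ΔS_gas = nR ln(V₂/V₁) = 2.96 × 8.314 × ln(157/23.8) = 46.4 J/K.
The insulated surroundings exchange no heat, so ΔS_surr = 0 and ΔS_universe = ΔS_gas.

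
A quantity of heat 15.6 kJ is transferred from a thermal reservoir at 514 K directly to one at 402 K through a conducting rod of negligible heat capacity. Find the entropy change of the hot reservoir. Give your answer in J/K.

The hot reservoir loses heat Q, so ΔS_hot = −Q/T_H = −15600/514 = -30.4 J/K.

ΔS_hot = -30.4 J/K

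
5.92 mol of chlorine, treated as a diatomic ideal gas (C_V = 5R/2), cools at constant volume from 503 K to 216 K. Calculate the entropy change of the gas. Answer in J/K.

ΔS = -104 J/K

At constant volume, ΔS = nC_V ln(T₂/T₁) with C_V = 5R/2 = 20.79 J mol⁻¹ K⁻¹.
ΔS = 5.92 × 20.79 × ln(216/503) = -104 J/K.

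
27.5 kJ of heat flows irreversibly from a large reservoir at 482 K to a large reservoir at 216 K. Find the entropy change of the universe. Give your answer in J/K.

ΔS_total = 70.3 J/K

ΔS_hot = −Q/T_H = −27500/482 = -57.054 J/K and ΔS_cold = +Q/T_C = 27500/216 = 127.31 J/K.
ΔS_total = -57.054 + 127.31 = 70.3 J/K, positive as the second law requires.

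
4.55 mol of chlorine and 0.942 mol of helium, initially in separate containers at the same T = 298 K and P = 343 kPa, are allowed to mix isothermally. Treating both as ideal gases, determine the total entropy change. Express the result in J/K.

Mole fractions: x_A = 4.55/5.49 = 0.828, x_B = 0.172.
ΔS_mix = −R(n_A ln x_A + n_B ln x_B) = −8.314 × (4.55 ln 0.828 + 0.942 ln 0.172) = 20.9 J/K.

ΔS_mix = 20.9 J/K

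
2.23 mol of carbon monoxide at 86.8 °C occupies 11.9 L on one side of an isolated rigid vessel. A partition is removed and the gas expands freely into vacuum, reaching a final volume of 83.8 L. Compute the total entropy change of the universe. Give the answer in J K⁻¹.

For an ideal gas in free expansion Q = 0 and W = 0, so T is unchanged.
Entropy is a state function; using a reversible isothermal path, ΔS_gas = nR ln(V₂/V₁) = 2.23 × 8.314 × ln(83.8/11.9) = 36.2 J/K.
The insulated surroundings exchange no heat, so ΔS_surr = 0 and ΔS_universe = ΔS_gas.

ΔS_universe = 36.2 J/K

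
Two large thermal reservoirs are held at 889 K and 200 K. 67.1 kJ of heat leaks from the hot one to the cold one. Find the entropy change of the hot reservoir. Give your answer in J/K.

The hot reservoir loses heat Q, so ΔS_hot = −Q/T_H = −67100/889 = -75.5 J/K.

ΔS_hot = -75.5 J/K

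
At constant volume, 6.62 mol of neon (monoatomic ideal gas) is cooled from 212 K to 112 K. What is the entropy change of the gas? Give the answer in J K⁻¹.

ΔS = -52.7 J/K

At constant volume, ΔS = nC_V ln(T₂/T₁) with C_V = 3R/2 = 12.47 J mol⁻¹ K⁻¹.
ΔS = 6.62 × 12.47 × ln(112/212) = -52.7 J/K.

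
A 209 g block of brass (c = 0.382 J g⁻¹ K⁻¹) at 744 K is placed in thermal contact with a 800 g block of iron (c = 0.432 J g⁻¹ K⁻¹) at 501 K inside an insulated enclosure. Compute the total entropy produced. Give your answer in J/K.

ΔS_total = 5.49 J/K

Energy balance: T_f = (m₁c₁T₁ + m₂c₂T₂)/(m₁c₁ + m₂c₂) = 546.6 K.
ΔS₁ = m₁c₁ ln(T_f/T₁) = 79.838 × ln(546.6/744) = -24.62 J/K.
ΔS₂ = m₂c₂ ln(T_f/T₂) = 345.6 × ln(546.6/501) = 30.11 J/K.
ΔS_total = -24.62 + 30.11 = 5.49 J/K.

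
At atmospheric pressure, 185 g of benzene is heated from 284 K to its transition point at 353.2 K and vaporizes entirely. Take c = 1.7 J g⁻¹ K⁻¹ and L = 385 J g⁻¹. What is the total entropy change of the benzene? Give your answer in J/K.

ΔS = 270 J/K

Warming step: ΔS₁ = m c ln(T_tr/T_i) = 185 × 1.7 × ln(353.2/284) = 68.58 J/K.
Phase change: ΔS₂ = +mL/T_tr = 185 × 385 / 353.2 = 201.7 J/K.
ΔS_total = (68.58) + (201.7) = 270 J/K.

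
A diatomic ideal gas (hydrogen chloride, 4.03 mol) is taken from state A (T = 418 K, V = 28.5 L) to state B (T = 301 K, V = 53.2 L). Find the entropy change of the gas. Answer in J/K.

ΔS = -6.59 J/K

Entropy is a state function: ΔS = nC_V ln(T₂/T₁) + nR ln(V₂/V₁), with C_V = 5R/2 = 20.79 J mol⁻¹ K⁻¹ for a diatomic ideal gas.
ΔS = 4.03 × [20.79 × ln(301/418) + 8.314 × ln(53.2/28.5)] = -6.59 J/K.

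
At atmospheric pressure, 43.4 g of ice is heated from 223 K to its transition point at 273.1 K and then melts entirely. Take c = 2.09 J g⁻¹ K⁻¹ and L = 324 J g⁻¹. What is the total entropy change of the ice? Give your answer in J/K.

ΔS = 69.9 J/K

Warming step: ΔS₁ = m c ln(T_tr/T_i) = 43.4 × 2.09 × ln(273.1/223) = 18.38 J/K.
Phase change: ΔS₂ = +mL/T_tr = 43.4 × 324 / 273.1 = 51.49 J/K.
ΔS_total = (18.38) + (51.49) = 69.9 J/K.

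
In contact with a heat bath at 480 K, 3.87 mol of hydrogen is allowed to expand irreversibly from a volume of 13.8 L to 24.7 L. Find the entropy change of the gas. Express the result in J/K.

Entropy is a state function, so ΔS_gas depends only on the end states.
For an isothermal ideal gas ΔS_gas = nR ln(V₂/V₁) = 3.87 × 8.314 × ln(24.7/13.8) = 18.7 J/K.

ΔS_gas = 18.7 J/K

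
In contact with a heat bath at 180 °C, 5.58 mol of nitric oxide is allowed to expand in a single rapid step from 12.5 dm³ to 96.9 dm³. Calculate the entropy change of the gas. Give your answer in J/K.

Entropy is a state function, so ΔS_gas depends only on the end states.
For an isothermal ideal gas ΔS_gas = nR ln(V₂/V₁) = 5.58 × 8.314 × ln(96.9/12.5) = 95 J/K.

ΔS_gas = 95 J/K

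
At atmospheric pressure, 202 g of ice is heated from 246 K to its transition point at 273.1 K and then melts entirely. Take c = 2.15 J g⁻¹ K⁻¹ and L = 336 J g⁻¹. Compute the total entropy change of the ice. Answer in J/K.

Warming step: ΔS₁ = m c ln(T_tr/T_i) = 202 × 2.15 × ln(273.1/246) = 45.39 J/K.
Phase change: ΔS₂ = +mL/T_tr = 202 × 336 / 273.1 = 248.5 J/K.
ΔS_total = (45.39) + (248.5) = 294 J/K.

ΔS = 294 J/K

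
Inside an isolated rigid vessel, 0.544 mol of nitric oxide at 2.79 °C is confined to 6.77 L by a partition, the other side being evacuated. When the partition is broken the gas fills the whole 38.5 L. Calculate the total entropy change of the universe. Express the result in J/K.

ΔS_universe = 7.86 J/K

No heat is exchanged and no work is done, so the ideal-gas temperature stays constant.
Entropy is a state function; using a reversible isothermal path, ΔS_gas = nR ln(V₂/V₁) = 0.544 × 8.314 × ln(38.5/6.77) = 7.86 J/K.
The insulated surroundings exchange no heat, so ΔS_surr = 0 and ΔS_universe = ΔS_gas.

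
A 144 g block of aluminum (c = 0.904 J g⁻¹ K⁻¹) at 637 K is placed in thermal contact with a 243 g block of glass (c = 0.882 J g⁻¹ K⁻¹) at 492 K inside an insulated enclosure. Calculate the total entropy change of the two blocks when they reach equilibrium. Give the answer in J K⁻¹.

Energy balance: T_f = (m₁c₁T₁ + m₂c₂T₂)/(m₁c₁ + m₂c₂) = 546.79 K.
ΔS₁ = m₁c₁ ln(T_f/T₁) = 130.176 × ln(546.79/637) = -19.88 J/K.
ΔS₂ = m₂c₂ ln(T_f/T₂) = 214.326 × ln(546.79/492) = 22.63 J/K.
ΔS_total = -19.88 + 22.63 = 2.75 J/K.

ΔS_total = 2.75 J/K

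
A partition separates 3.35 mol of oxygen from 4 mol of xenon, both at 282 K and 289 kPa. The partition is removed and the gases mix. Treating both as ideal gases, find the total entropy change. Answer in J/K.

Mole fractions: x_A = 3.35/7.35 = 0.456, x_B = 0.544.
ΔS_mix = −R(n_A ln x_A + n_B ln x_B) = −8.314 × (3.35 ln 0.456 + 4 ln 0.544) = 42.1 J/K.

ΔS_mix = 42.1 J/K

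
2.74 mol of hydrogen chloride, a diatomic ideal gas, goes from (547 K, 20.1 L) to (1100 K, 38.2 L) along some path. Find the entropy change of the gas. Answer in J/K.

Entropy is a state function: ΔS = nC_V ln(T₂/T₁) + nR ln(V₂/V₁), with C_V = 5R/2 = 20.79 J mol⁻¹ K⁻¹ for a diatomic ideal gas.
ΔS = 2.74 × [20.79 × ln(1100/547) + 8.314 × ln(38.2/20.1)] = 54.4 J/K.

ΔS = 54.4 J/K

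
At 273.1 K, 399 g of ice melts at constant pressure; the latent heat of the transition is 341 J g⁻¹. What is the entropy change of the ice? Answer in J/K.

Heat absorbed by the substance: Q = mL = 399 × 341 = 136059 J.
At constant T, ΔS = Q_rev/T = 136059 / 273.1 = 498 J/K.

ΔS = 498 J/K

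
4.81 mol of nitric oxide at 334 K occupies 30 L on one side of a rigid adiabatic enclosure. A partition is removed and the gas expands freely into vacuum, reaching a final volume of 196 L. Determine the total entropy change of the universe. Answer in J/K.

For an ideal gas in free expansion Q = 0 and W = 0, so T is unchanged.
Entropy is a state function; using a reversible isothermal path, ΔS_gas = nR ln(V₂/V₁) = 4.81 × 8.314 × ln(196/30) = 75.1 J/K.
The insulated surroundings exchange no heat, so ΔS_surr = 0 and ΔS_universe = ΔS_gas.

ΔS_universe = 75.1 J/K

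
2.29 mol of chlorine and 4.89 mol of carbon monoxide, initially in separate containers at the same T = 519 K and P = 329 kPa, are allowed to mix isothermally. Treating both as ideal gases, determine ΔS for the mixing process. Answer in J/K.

Mole fractions: x_A = 2.29/7.18 = 0.319, x_B = 0.681.
ΔS_mix = −R(n_A ln x_A + n_B ln x_B) = −8.314 × (2.29 ln 0.319 + 4.89 ln 0.681) = 37.4 J/K.

ΔS_mix = 37.4 J/K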